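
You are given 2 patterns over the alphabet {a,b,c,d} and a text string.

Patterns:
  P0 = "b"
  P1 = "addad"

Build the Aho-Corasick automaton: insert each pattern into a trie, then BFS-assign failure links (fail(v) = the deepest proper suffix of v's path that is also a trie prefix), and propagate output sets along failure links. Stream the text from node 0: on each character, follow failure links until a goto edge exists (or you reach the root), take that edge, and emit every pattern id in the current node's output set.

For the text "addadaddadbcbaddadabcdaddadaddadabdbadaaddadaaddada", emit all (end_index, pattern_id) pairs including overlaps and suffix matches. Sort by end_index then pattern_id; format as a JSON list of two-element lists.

Build automaton:
Trie nodes:
  0='ε' goto a→2 b→1
  1='b' goto ·  [P0 ends]
  2='a' goto d→3
  3='ad' goto d→4
  4='add' goto a→5
  5='adda' goto d→6
  6='addad' goto ·  [P1 ends]

BFS fail/out derivation:
  n1('b'): parent n0 fail=0; on 'b' 0 → fail=0;  out {0}∪∅={0}
  n2('a'): parent n0 fail=0; on 'a' 0 → fail=0;  out ∅∪∅=∅
  n3('ad'): parent n2 fail=0; on 'd' 0 → fail=0;  out ∅∪∅=∅
  n4('add'): parent n3 fail=0; on 'd' 0 → fail=0;  out ∅∪∅=∅
  n5('adda'): parent n4 fail=0; on 'a' 0 → fail=2;  out ∅∪∅=∅
  n6('addad'): parent n5 fail=2; on 'd' 2 → fail=3;  out {1}∪∅={1}

Scan:
pos 0 'a': at 2
pos 1 'd': at 3
pos 2 'd': at 4
pos 3 'a': at 5
pos 4 'd': at 6  emit P1@[0:4]
pos 5 'a': at 2 (via fail)
pos 6 'd': at 3
pos 7 'd': at 4
pos 8 'a': at 5
pos 9 'd': at 6  emit P1@[5:9]
pos 10 'b': at 1 (via fail)  emit P0@[10:10]
pos 11 'c': at 0 (via fail)
pos 12 'b': at 1  emit P0@[12:12]
pos 13 'a': at 2 (via fail)
pos 14 'd': at 3
pos 15 'd': at 4
pos 16 'a': at 5
pos 17 'd': at 6  emit P1@[13:17]
pos 18 'a': at 2 (via fail)
pos 19 'b': at 1 (via fail)  emit P0@[19:19]
pos 20 'c': at 0 (via fail)
pos 21 'd': at 0
pos 22 'a': at 2
pos 23 'd': at 3
pos 24 'd': at 4
pos 25 'a': at 5
pos 26 'd': at 6  emit P1@[22:26]
pos 27 'a': at 2 (via fail)
pos 28 'd': at 3
pos 29 'd': at 4
pos 30 'a': at 5
pos 31 'd': at 6  emit P1@[27:31]
pos 32 'a': at 2 (via fail)
pos 33 'b': at 1 (via fail)  emit P0@[33:33]
pos 34 'd': at 0 (via fail)
pos 35 'b': at 1  emit P0@[35:35]
pos 36 'a': at 2 (via fail)
pos 37 'd': at 3
pos 38 'a': at 2 (via fail)
pos 39 'a': at 2 (via fail)
pos 40 'd': at 3
pos 41 'd': at 4
pos 42 'a': at 5
pos 43 'd': at 6  emit P1@[39:43]
pos 44 'a': at 2 (via fail)
pos 45 'a': at 2 (via fail)
pos 46 'd': at 3
pos 47 'd': at 4
pos 48 'a': at 5
pos 49 'd': at 6  emit P1@[45:49]
pos 50 'a': at 2 (via fail)

All matches (sorted): [[4,1],[9,1],[10,0],[12,0],[17,1],[19,0],[26,1],[31,1],[33,0],[35,0],[43,1],[49,1]]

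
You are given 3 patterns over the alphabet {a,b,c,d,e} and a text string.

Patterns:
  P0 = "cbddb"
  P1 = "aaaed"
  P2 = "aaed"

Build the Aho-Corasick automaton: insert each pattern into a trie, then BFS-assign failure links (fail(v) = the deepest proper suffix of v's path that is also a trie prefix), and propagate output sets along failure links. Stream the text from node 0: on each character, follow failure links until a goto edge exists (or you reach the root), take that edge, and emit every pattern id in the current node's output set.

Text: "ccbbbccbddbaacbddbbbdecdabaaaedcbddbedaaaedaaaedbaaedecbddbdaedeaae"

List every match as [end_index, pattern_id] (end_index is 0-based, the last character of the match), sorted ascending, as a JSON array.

Build:
Trie (insert patterns):
  0='ε' goto a→6 c→1
  1='c' goto b→2
  2='cb' goto d→3
  3='cbd' goto d→4
  4='cbdd' goto b→5
  5='cbddb' goto ·  [P0 ends]
  6='a' goto a→7
  7='aa' goto a→8 e→11
  8='aaa' goto e→9
  9='aaae' goto d→10
  10='aaaed' goto ·  [P1 ends]
  11='aae' goto d→12
  12='aaed' goto ·  [P2 ends]

Failure links (BFS by depth):
  fail(1) 'c': from fail(0)=0 chase 'c': 0 ⇒ 0;  out=∅∪out(0)=∅
  fail(6) 'a': from fail(0)=0 chase 'a': 0 ⇒ 0;  out=∅∪out(0)=∅
  fail(2) 'cb': from fail(1)=0 chase 'b': 0 ⇒ 0;  out=∅∪out(0)=∅
  fail(7) 'aa': from fail(6)=0 chase 'a': 0 ⇒ 6;  out=∅∪out(6)=∅
  fail(3) 'cbd': from fail(2)=0 chase 'd': 0 ⇒ 0;  out=∅∪out(0)=∅
  fail(8) 'aaa': from fail(7)=6 chase 'a': 6 ⇒ 7;  out=∅∪out(7)=∅
  fail(11) 'aae': from fail(7)=6 chase 'e': 6→0 ⇒ 0;  out=∅∪out(0)=∅
  fail(4) 'cbdd': from fail(3)=0 chase 'd': 0 ⇒ 0;  out=∅∪out(0)=∅
  fail(9) 'aaae': from fail(8)=7 chase 'e': 7 ⇒ 11;  out=∅∪out(11)=∅
  fail(12) 'aaed': from fail(11)=0 chase 'd': 0 ⇒ 0;  out={2}∪out(0)={2}
  fail(5) 'cbddb': from fail(4)=0 chase 'b': 0 ⇒ 0;  out={0}∪out(0)={0}
  fail(10) 'aaaed': from fail(9)=11 chase 'd': 11 ⇒ 12;  out={1}∪out(12)={1,2}

Run:
i=0 'c': node 0→1
i=1 'c': node 1→1 (fail-walked)
i=2 'b': node 1→2
i=3 'b': node 2→0 (fail-walked)
i=4 'b': node 0→0
i=5 'c': node 0→1
i=6 'c': node 1→1 (fail-walked)
i=7 'b': node 1→2
i=8 'd': node 2→3
i=9 'd': node 3→4
i=10 'b': node 4→5  emit P0@[6:10]
i=11 'a': node 5→6 (fail-walked)
i=12 'a': node 6→7
i=13 'c': node 7→1 (fail-walked)
i=14 'b': node 1→2
i=15 'd': node 2→3
i=16 'd': node 3→4
i=17 'b': node 4→5  emit P0@[13:17]
i=18 'b': node 5→0 (fail-walked)
i=19 'b': node 0→0
i=20 'd': node 0→0
i=21 'e': node 0→0
i=22 'c': node 0→1
i=23 'd': node 1→0 (fail-walked)
i=24 'a': node 0→6
i=25 'b': node 6→0 (fail-walked)
i=26 'a': node 0→6
i=27 'a': node 6→7
i=28 'a': node 7→8
i=29 'e': node 8→9
i=30 'd': node 9→10  emit P1@[26:30],P2@[27:30]
i=31 'c': node 10→1 (fail-walked)
i=32 'b': node 1→2
i=33 'd': node 2→3
i=34 'd': node 3→4
i=35 'b': node 4→5  emit P0@[31:35]
i=36 'e': node 5→0 (fail-walked)
i=37 'd': node 0→0
i=38 'a': node 0→6
i=39 'a': node 6→7
i=40 'a': node 7→8
i=41 'e': node 8→9
i=42 'd': node 9→10  emit P1@[38:42],P2@[39:42]
i=43 'a': node 10→6 (fail-walked)
i=44 'a': node 6→7
i=45 'a': node 7→8
i=46 'e': node 8→9
i=47 'd': node 9→10  emit P1@[43:47],P2@[44:47]
i=48 'b': node 10→0 (fail-walked)
i=49 'a': node 0→6
i=50 'a': node 6→7
i=51 'e': node 7→11
i=52 'd': node 11→12  emit P2@[49:52]
i=53 'e': node 12→0 (fail-walked)
i=54 'c': node 0→1
i=55 'b': node 1→2
i=56 'd': node 2→3
i=57 'd': node 3→4
i=58 'b': node 4→5  emit P0@[54:58]
i=59 'd': node 5→0 (fail-walked)
i=60 'a': node 0→6
i=61 'e': node 6→0 (fail-walked)
i=62 'd': node 0→0
i=63 'e': node 0→0
i=64 'a': node 0→6
i=65 'a': node 6→7
i=66 'e': node 7→11

Result: [[10,0],[17,0],[30,1],[30,2],[35,0],[42,1],[42,2],[47,1],[47,2],[52,2],[58,0]]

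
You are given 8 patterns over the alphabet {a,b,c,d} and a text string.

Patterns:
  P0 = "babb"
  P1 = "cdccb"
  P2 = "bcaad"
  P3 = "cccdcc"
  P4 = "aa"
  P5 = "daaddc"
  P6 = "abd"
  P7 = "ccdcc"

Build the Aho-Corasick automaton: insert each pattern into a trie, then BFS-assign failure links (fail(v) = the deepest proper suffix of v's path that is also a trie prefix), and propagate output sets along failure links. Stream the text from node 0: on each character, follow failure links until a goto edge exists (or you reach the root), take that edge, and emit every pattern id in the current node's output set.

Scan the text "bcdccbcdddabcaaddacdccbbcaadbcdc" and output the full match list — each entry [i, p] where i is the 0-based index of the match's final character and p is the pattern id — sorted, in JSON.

Build automaton:
Trie (insert patterns):
  n0 'ε': a→19 b→1 c→5 d→21
  n1 'b': a→2 c→10
  n2 'ba': b→3
  n3 'bab': b→4
  n4 'babb': ·  ←P0
  n5 'c': c→14 d→6
  n6 'cd': c→7
  n7 'cdc': c→8
  n8 'cdcc': b→9
  n9 'cdccb': ·  ←P1
  n10 'bc': a→11
  n11 'bca': a→12
  n12 'bcaa': d→13
  n13 'bcaad': ·  ←P2
  n14 'cc': c→15 d→29
  n15 'ccc': d→16
  n16 'cccd': c→17
  n17 'cccdc': c→18
  n18 'cccdcc': ·  ←P3
  n19 'a': a→20 b→27
  n20 'aa': ·  ←P4
  n21 'd': a→22
  n22 'da': a→23
  n23 'daa': d→24
  n24 'daad': d→25
  n25 'daadd': c→26
  n26 'daaddc': ·  ←P5
  n27 'ab': d→28
  n28 'abd': ·  ←P6
  n29 'ccd': c→30
  n30 'ccdc': c→31
  n31 'ccdcc': ·  ←P7

Failure links (BFS by depth):
  n1('b'): parent n0 fail=0; on 'b' 0 → fail=0;  out ∅∪∅=∅
  n5('c'): parent n0 fail=0; on 'c' 0 → fail=0;  out ∅∪∅=∅
  n19('a'): parent n0 fail=0; on 'a' 0 → fail=0;  out ∅∪∅=∅
  n21('d'): parent n0 fail=0; on 'd' 0 → fail=0;  out ∅∪∅=∅
  n2('ba'): parent n1 fail=0; on 'a' 0 → fail=19;  out ∅∪∅=∅
  n6('cd'): parent n5 fail=0; on 'd' 0 → fail=21;  out ∅∪∅=∅
  n10('bc'): parent n1 fail=0; on 'c' 0 → fail=5;  out ∅∪∅=∅
  n14('cc'): parent n5 fail=0; on 'c' 0 → fail=5;  out ∅∪∅=∅
  n20('aa'): parent n19 fail=0; on 'a' 0 → fail=19;  out {4}∪∅={4}
  n22('da'): parent n21 fail=0; on 'a' 0 → fail=19;  out ∅∪∅=∅
  n27('ab'): parent n19 fail=0; on 'b' 0 → fail=1;  out ∅∪∅=∅
  n3('bab'): parent n2 fail=19; on 'b' 19 → fail=27;  out ∅∪∅=∅
  n7('cdc'): parent n6 fail=21; on 'c' 21→0 → fail=5;  out ∅∪∅=∅
  n11('bca'): parent n10 fail=5; on 'a' 5→0 → fail=19;  out ∅∪∅=∅
  n15('ccc'): parent n14 fail=5; on 'c' 5 → fail=14;  out ∅∪∅=∅
  n23('daa'): parent n22 fail=19; on 'a' 19 → fail=20;  out ∅∪{4}={4}
  n28('abd'): parent n27 fail=1; on 'd' 1→0 → fail=21;  out {6}∪∅={6}
  n29('ccd'): parent n14 fail=5; on 'd' 5 → fail=6;  out ∅∪∅=∅
  n4('babb'): parent n3 fail=27; on 'b' 27→1→0 → fail=1;  out {0}∪∅={0}
  n8('cdcc'): parent n7 fail=5; on 'c' 5 → fail=14;  out ∅∪∅=∅
  n12('bcaa'): parent n11 fail=19; on 'a' 19 → fail=20;  out ∅∪{4}={4}
  n16('cccd'): parent n15 fail=14; on 'd' 14 → fail=29;  out ∅∪∅=∅
  n24('daad'): parent n23 fail=20; on 'd' 20→19→0 → fail=21;  out ∅∪∅=∅
  n30('ccdc'): parent n29 fail=6; on 'c' 6 → fail=7;  out ∅∪∅=∅
  n9('cdccb'): parent n8 fail=14; on 'b' 14→5→0 → fail=1;  out {1}∪∅={1}
  n13('bcaad'): parent n12 fail=20; on 'd' 20→19→0 → fail=21;  out {2}∪∅={2}
  n17('cccdc'): parent n16 fail=29; on 'c' 29 → fail=30;  out ∅∪∅=∅
  n25('daadd'): parent n24 fail=21; on 'd' 21→0 → fail=21;  out ∅∪∅=∅
  n31('ccdcc'): parent n30 fail=7; on 'c' 7 → fail=8;  out {7}∪∅={7}
  n18('cccdcc'): parent n17 fail=30; on 'c' 30 → fail=31;  out {3}∪{7}={3,7}
  n26('daaddc'): parent n25 fail=21; on 'c' 21→0 → fail=5;  out {5}∪∅={5}

Text stream:
i=0 'b': node 0→1
i=1 'c': node 1→10
i=2 'd': node 10→6 ·f
i=3 'c': node 6→7
i=4 'c': node 7→8
i=5 'b': node 8→9  → match P1@[1:5]
i=6 'c': node 9→10 ·f
i=7 'd': node 10→6 ·f
i=8 'd': node 6→21 ·f
i=9 'd': node 21→21 ·f
i=10 'a': node 21→22
i=11 'b': node 22→27 ·f
i=12 'c': node 27→10 ·f
i=13 'a': node 10→11
i=14 'a': node 11→12  → match P4@[13:14]
i=15 'd': node 12→13  → match P2@[11:15]
i=16 'd': node 13→21 ·f
i=17 'a': node 21→22
i=18 'c': node 22→5 ·f
i=19 'd': node 5→6
i=20 'c': node 6→7
i=21 'c': node 7→8
i=22 'b': node 8→9  → match P1@[18:22]
i=23 'b': node 9→1 ·f
i=24 'c': node 1→10
i=25 'a': node 10→11
i=26 'a': node 11→12  → match P4@[25:26]
i=27 'd': node 12→13  → match P2@[23:27]
i=28 'b': node 13→1 ·f
i=29 'c': node 1→10
i=30 'd': node 10→6 ·f
i=31 'c': node 6→7

Matches: [[5,1],[14,4],[15,2],[22,1],[26,4],[27,2]]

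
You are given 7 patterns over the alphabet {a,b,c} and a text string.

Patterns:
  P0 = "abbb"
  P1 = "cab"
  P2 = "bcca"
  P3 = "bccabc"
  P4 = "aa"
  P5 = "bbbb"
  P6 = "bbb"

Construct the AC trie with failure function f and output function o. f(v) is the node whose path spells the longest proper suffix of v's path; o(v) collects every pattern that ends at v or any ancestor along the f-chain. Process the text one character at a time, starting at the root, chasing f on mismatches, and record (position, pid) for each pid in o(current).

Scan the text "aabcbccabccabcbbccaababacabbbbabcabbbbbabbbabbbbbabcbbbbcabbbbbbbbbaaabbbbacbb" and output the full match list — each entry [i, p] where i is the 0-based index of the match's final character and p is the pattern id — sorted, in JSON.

Build:
Trie (insert patterns):
  0='ε' goto a→1 b→8 c→5
  1='a' goto a→14 b→2
  2='ab' goto b→3
  3='abb' goto b→4
  4='abbb' goto ·  [P0 ends]
  5='c' goto a→6
  6='ca' goto b→7
  7='cab' goto ·  [P1 ends]
  8='b' goto b→15 c→9
  9='bc' goto c→10
  10='bcc' goto a→11
  11='bcca' goto b→12  [P2 ends]
  12='bccab' goto c→13
  13='bccabc' goto ·  [P3 ends]
  14='aa' goto ·  [P4 ends]
  15='bb' goto b→16
  16='bbb' goto b→17  [P6 ends]
  17='bbbb' goto ·  [P5 ends]

BFS fail/out derivation:
  fail(1) 'a': from fail(0)=0 chase 'a': 0 ⇒ 0;  out=∅∪out(0)=∅
  fail(5) 'c': from fail(0)=0 chase 'c': 0 ⇒ 0;  out=∅∪out(0)=∅
  fail(8) 'b': from fail(0)=0 chase 'b': 0 ⇒ 0;  out=∅∪out(0)=∅
  fail(2) 'ab': from fail(1)=0 chase 'b': 0 ⇒ 8;  out=∅∪out(8)=∅
  fail(6) 'ca': from fail(5)=0 chase 'a': 0 ⇒ 1;  out=∅∪out(1)=∅
  fail(9) 'bc': from fail(8)=0 chase 'c': 0 ⇒ 5;  out=∅∪out(5)=∅
  fail(14) 'aa': from fail(1)=0 chase 'a': 0 ⇒ 1;  out={4}∪out(1)={4}
  fail(15) 'bb': from fail(8)=0 chase 'b': 0 ⇒ 8;  out=∅∪out(8)=∅
  fail(3) 'abb': from fail(2)=8 chase 'b': 8 ⇒ 15;  out=∅∪out(15)=∅
  fail(7) 'cab': from fail(6)=1 chase 'b': 1 ⇒ 2;  out={1}∪out(2)={1}
  fail(10) 'bcc': from fail(9)=5 chase 'c': 5→0 ⇒ 5;  out=∅∪out(5)=∅
  fail(16) 'bbb': from fail(15)=8 chase 'b': 8 ⇒ 15;  out={6}∪out(15)={6}
  fail(4) 'abbb': from fail(3)=15 chase 'b': 15 ⇒ 16;  out={0}∪out(16)={0,6}
  fail(11) 'bcca': from fail(10)=5 chase 'a': 5 ⇒ 6;  out={2}∪out(6)={2}
  fail(17) 'bbbb': from fail(16)=15 chase 'b': 15 ⇒ 16;  out={5}∪out(16)={5,6}
  fail(12) 'bccab': from fail(11)=6 chase 'b': 6 ⇒ 7;  out=∅∪out(7)={1}
  fail(13) 'bccabc': from fail(12)=7 chase 'c': 7→2→8 ⇒ 9;  out={3}∪out(9)={3}

Text stream:
[0] read 'a'  n0⇒n1
[1] read 'a'  n1⇒n14  → match P4@[0:1]
[2] read 'b'  n14⇒n2 ·f
[3] read 'c'  n2⇒n9 ·f
[4] read 'b'  n9⇒n8 ·f
[5] read 'c'  n8⇒n9
[6] read 'c'  n9⇒n10
[7] read 'a'  n10⇒n11  → match P2@[4:7]
[8] read 'b'  n11⇒n12  → match P1@[6:8]
[9] read 'c'  n12⇒n13  → match P3@[4:9]
[10] read 'c'  n13⇒n10 ·f
[11] read 'a'  n10⇒n11  → match P2@[8:11]
[12] read 'b'  n11⇒n12  → match P1@[10:12]
[13] read 'c'  n12⇒n13  → match P3@[8:13]
[14] read 'b'  n13⇒n8 ·f
[15] read 'b'  n8⇒n15
[16] read 'c'  n15⇒n9 ·f
[17] read 'c'  n9⇒n10
[18] read 'a'  n10⇒n11  → match P2@[15:18]
[19] read 'a'  n11⇒n14 ·f  → match P4@[18:19]
[20] read 'b'  n14⇒n2 ·f
[21] read 'a'  n2⇒n1 ·f
[22] read 'b'  n1⇒n2
[23] read 'a'  n2⇒n1 ·f
[24] read 'c'  n1⇒n5 ·f
[25] read 'a'  n5⇒n6
[26] read 'b'  n6⇒n7  → match P1@[24:26]
[27] read 'b'  n7⇒n3 ·f
[28] read 'b'  n3⇒n4  → match P0@[25:28],P6@[26:28]
[29] read 'b'  n4⇒n17 ·f  → match P5@[26:29],P6@[27:29]
[30] read 'a'  n17⇒n1 ·f
[31] read 'b'  n1⇒n2
[32] read 'c'  n2⇒n9 ·f
[33] read 'a'  n9⇒n6 ·f
[34] read 'b'  n6⇒n7  → match P1@[32:34]
[35] read 'b'  n7⇒n3 ·f
[36] read 'b'  n3⇒n4  → match P0@[33:36],P6@[34:36]
[37] read 'b'  n4⇒n17 ·f  → match P5@[34:37],P6@[35:37]
[38] read 'b'  n17⇒n17 ·f  → match P5@[35:38],P6@[36:38]
[39] read 'a'  n17⇒n1 ·f
[40] read 'b'  n1⇒n2
[41] read 'b'  n2⇒n3
[42] read 'b'  n3⇒n4  → match P0@[39:42],P6@[40:42]
[43] read 'a'  n4⇒n1 ·f
[44] read 'b'  n1⇒n2
[45] read 'b'  n2⇒n3
[46] read 'b'  n3⇒n4  → match P0@[43:46],P6@[44:46]
[47] read 'b'  n4⇒n17 ·f  → match P5@[44:47],P6@[45:47]
[48] read 'b'  n17⇒n17 ·f  → match P5@[45:48],P6@[46:48]
[49] read 'a'  n17⇒n1 ·f
[50] read 'b'  n1⇒n2
[51] read 'c'  n2⇒n9 ·f
[52] read 'b'  n9⇒n8 ·f
[53] read 'b'  n8⇒n15
[54] read 'b'  n15⇒n16  → match P6@[52:54]
[55] read 'b'  n16⇒n17  → match P5@[52:55],P6@[53:55]
[56] read 'c'  n17⇒n9 ·f
[57] read 'a'  n9⇒n6 ·f
[58] read 'b'  n6⇒n7  → match P1@[56:58]
[59] read 'b'  n7⇒n3 ·f
[60] read 'b'  n3⇒n4  → match P0@[57:60],P6@[58:60]
[61] read 'b'  n4⇒n17 ·f  → match P5@[58:61],P6@[59:61]
[62] read 'b'  n17⇒n17 ·f  → match P5@[59:62],P6@[60:62]
[63] read 'b'  n17⇒n17 ·f  → match P5@[60:63],P6@[61:63]
[64] read 'b'  n17⇒n17 ·f  → match P5@[61:64],P6@[62:64]
[65] read 'b'  n17⇒n17 ·f  → match P5@[62:65],P6@[63:65]
[66] read 'b'  n17⇒n17 ·f  → match P5@[63:66],P6@[64:66]
[67] read 'a'  n17⇒n1 ·f
[68] read 'a'  n1⇒n14  → match P4@[67:68]
[69] read 'a'  n14⇒n14 ·f  → match P4@[68:69]
[70] read 'b'  n14⇒n2 ·f
[71] read 'b'  n2⇒n3
[72] read 'b'  n3⇒n4  → match P0@[69:72],P6@[70:72]
[73] read 'b'  n4⇒n17 ·f  → match P5@[70:73],P6@[71:73]
[74] read 'a'  n17⇒n1 ·f
[75] read 'c'  n1⇒n5 ·f
[76] read 'b'  n5⇒n8 ·f
[77] read 'b'  n8⇒n15

All matches (sorted): [[1,4],[7,2],[8,1],[9,3],[11,2],[12,1],[13,3],[18,2],[19,4],[26,1],[28,0],[28,6],[29,5],[29,6],[34,1],[36,0],[36,6],[37,5],[37,6],[38,5],[38,6],[42,0],[42,6],[46,0],[46,6],[47,5],[47,6],[48,5],[48,6],[54,6],[55,5],[55,6],[58,1],[60,0],[60,6],[61,5],[61,6],[62,5],[62,6],[63,5],[63,6],[64,5],[64,6],[65,5],[65,6],[66,5],[66,6],[68,4],[69,4],[72,0],[72,6],[73,5],[73,6]]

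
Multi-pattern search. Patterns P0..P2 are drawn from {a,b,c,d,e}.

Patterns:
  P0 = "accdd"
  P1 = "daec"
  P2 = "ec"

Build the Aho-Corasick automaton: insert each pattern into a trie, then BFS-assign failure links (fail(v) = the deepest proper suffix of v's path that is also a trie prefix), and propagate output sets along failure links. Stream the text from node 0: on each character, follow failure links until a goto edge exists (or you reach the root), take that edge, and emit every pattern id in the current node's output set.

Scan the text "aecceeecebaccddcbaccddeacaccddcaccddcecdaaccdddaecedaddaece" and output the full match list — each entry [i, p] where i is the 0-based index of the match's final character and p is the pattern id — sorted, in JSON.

Build automaton:
Trie nodes:
  n0 'ε': a→1 d→6 e→10
  n1 'a': c→2
  n2 'ac': c→3
  n3 'acc': d→4
  n4 'accd': d→5
  n5 'accdd': ·  [P0 ends]
  n6 'd': a→7
  n7 'da': e→8
  n8 'dae': c→9
  n9 'daec': ·  [P1 ends]
  n10 'e': c→11
  n11 'ec': ·  [P2 ends]

BFS fail/out derivation:
  n1('a'): parent n0 fail=0; on 'a' 0 → fail=0;  out ∅∪∅=∅
  n6('d'): parent n0 fail=0; on 'd' 0 → fail=0;  out ∅∪∅=∅
  n10('e'): parent n0 fail=0; on 'e' 0 → fail=0;  out ∅∪∅=∅
  n2('ac'): parent n1 fail=0; on 'c' 0 → fail=0;  out ∅∪∅=∅
  n7('da'): parent n6 fail=0; on 'a' 0 → fail=1;  out ∅∪∅=∅
  n11('ec'): parent n10 fail=0; on 'c' 0 → fail=0;  out {2}∪∅={2}
  n3('acc'): parent n2 fail=0; on 'c' 0 → fail=0;  out ∅∪∅=∅
  n8('dae'): parent n7 fail=1; on 'e' 1→0 → fail=10;  out ∅∪∅=∅
  n4('accd'): parent n3 fail=0; on 'd' 0 → fail=6;  out ∅∪∅=∅
  n9('daec'): parent n8 fail=10; on 'c' 10 → fail=11;  out {1}∪{2}={1,2}
  n5('accdd'): parent n4 fail=6; on 'd' 6→0 → fail=6;  out {0}∪∅={0}

Scan:
pos 0 'a': at 1
pos 1 'e': at 10 (via fail)
pos 2 'c': at 11  ** P2@[1:2]
pos 3 'c': at 0 (via fail)
pos 4 'e': at 10
pos 5 'e': at 10 (via fail)
pos 6 'e': at 10 (via fail)
pos 7 'c': at 11  ** P2@[6:7]
pos 8 'e': at 10 (via fail)
pos 9 'b': at 0 (via fail)
pos 10 'a': at 1
pos 11 'c': at 2
pos 12 'c': at 3
pos 13 'd': at 4
pos 14 'd': at 5  ** P0@[10:14]
pos 15 'c': at 0 (via fail)
pos 16 'b': at 0
pos 17 'a': at 1
pos 18 'c': at 2
pos 19 'c': at 3
pos 20 'd': at 4
pos 21 'd': at 5  ** P0@[17:21]
pos 22 'e': at 10 (via fail)
pos 23 'a': at 1 (via fail)
pos 24 'c': at 2
pos 25 'a': at 1 (via fail)
pos 26 'c': at 2
pos 27 'c': at 3
pos 28 'd': at 4
pos 29 'd': at 5  ** P0@[25:29]
pos 30 'c': at 0 (via fail)
pos 31 'a': at 1
pos 32 'c': at 2
pos 33 'c': at 3
pos 34 'd': at 4
pos 35 'd': at 5  ** P0@[31:35]
pos 36 'c': at 0 (via fail)
pos 37 'e': at 10
pos 38 'c': at 11  ** P2@[37:38]
pos 39 'd': at 6 (via fail)
pos 40 'a': at 7
pos 41 'a': at 1 (via fail)
pos 42 'c': at 2
pos 43 'c': at 3
pos 44 'd': at 4
pos 45 'd': at 5  ** P0@[41:45]
pos 46 'd': at 6 (via fail)
pos 47 'a': at 7
pos 48 'e': at 8
pos 49 'c': at 9  ** P1@[46:49],P2@[48:49]
pos 50 'e': at 10 (via fail)
pos 51 'd': at 6 (via fail)
pos 52 'a': at 7
pos 53 'd': at 6 (via fail)
pos 54 'd': at 6 (via fail)
pos 55 'a': at 7
pos 56 'e': at 8
pos 57 'c': at 9  ** P1@[54:57],P2@[56:57]
pos 58 'e': at 10 (via fail)

Result: [[2,2],[7,2],[14,0],[21,0],[29,0],[35,0],[38,2],[45,0],[49,1],[49,2],[57,1],[57,2]]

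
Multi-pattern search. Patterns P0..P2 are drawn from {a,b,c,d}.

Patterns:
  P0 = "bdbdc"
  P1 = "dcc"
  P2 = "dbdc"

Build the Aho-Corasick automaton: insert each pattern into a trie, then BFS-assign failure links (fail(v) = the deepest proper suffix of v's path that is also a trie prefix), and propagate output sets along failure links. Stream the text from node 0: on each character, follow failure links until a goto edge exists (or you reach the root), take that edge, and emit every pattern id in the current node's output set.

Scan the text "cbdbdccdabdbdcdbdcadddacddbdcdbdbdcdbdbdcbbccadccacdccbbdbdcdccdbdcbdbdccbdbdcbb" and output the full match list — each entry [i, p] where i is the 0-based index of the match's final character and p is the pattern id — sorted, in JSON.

Build automaton:
Trie nodes:
  0='ε' goto b→1 d→6
  1='b' goto d→2
  2='bd' goto b→3
  3='bdb' goto d→4
  4='bdbd' goto c→5
  5='bdbdc' goto ·  ←P0
  6='d' goto b→9 c→7
  7='dc' goto c→8
  8='dcc' goto ·  ←P1
  9='db' goto d→10
  10='dbd' goto c→11
  11='dbdc' goto ·  ←P2

Failure links (BFS by depth):
  n1('b'): parent n0 fail=0; on 'b' 0 → fail=0;  out ∅∪∅=∅
  n6('d'): parent n0 fail=0; on 'd' 0 → fail=0;  out ∅∪∅=∅
  n2('bd'): parent n1 fail=0; on 'd' 0 → fail=6;  out ∅∪∅=∅
  n7('dc'): parent n6 fail=0; on 'c' 0 → fail=0;  out ∅∪∅=∅
  n9('db'): parent n6 fail=0; on 'b' 0 → fail=1;  out ∅∪∅=∅
  n3('bdb'): parent n2 fail=6; on 'b' 6 → fail=9;  out ∅∪∅=∅
  n8('dcc'): parent n7 fail=0; on 'c' 0 → fail=0;  out {1}∪∅={1}
  n10('dbd'): parent n9 fail=1; on 'd' 1 → fail=2;  out ∅∪∅=∅
  n4('bdbd'): parent n3 fail=9; on 'd' 9 → fail=10;  out ∅∪∅=∅
  n11('dbdc'): parent n10 fail=2; on 'c' 2→6 → fail=7;  out {2}∪∅={2}
  n5('bdbdc'): parent n4 fail=10; on 'c' 10 → fail=11;  out {0}∪{2}={0,2}

Run:
pos 0 'c': at 0
pos 1 'b': at 1
pos 2 'd': at 2
pos 3 'b': at 3
pos 4 'd': at 4
pos 5 'c': at 5  emit P0@[1:5],P2@[2:5]
pos 6 'c': at 8 (fail-walked)  emit P1@[4:6]
pos 7 'd': at 6 (fail-walked)
pos 8 'a': at 0 (fail-walked)
pos 9 'b': at 1
pos 10 'd': at 2
pos 11 'b': at 3
pos 12 'd': at 4
pos 13 'c': at 5  emit P0@[9:13],P2@[10:13]
pos 14 'd': at 6 (fail-walked)
pos 15 'b': at 9
pos 16 'd': at 10
pos 17 'c': at 11  emit P2@[14:17]
pos 18 'a': at 0 (fail-walked)
pos 19 'd': at 6
pos 20 'd': at 6 (fail-walked)
pos 21 'd': at 6 (fail-walked)
pos 22 'a': at 0 (fail-walked)
pos 23 'c': at 0
pos 24 'd': at 6
pos 25 'd': at 6 (fail-walked)
pos 26 'b': at 9
pos 27 'd': at 10
pos 28 'c': at 11  emit P2@[25:28]
pos 29 'd': at 6 (fail-walked)
pos 30 'b': at 9
pos 31 'd': at 10
pos 32 'b': at 3 (fail-walked)
pos 33 'd': at 4
pos 34 'c': at 5  emit P0@[30:34],P2@[31:34]
pos 35 'd': at 6 (fail-walked)
pos 36 'b': at 9
pos 37 'd': at 10
pos 38 'b': at 3 (fail-walked)
pos 39 'd': at 4
pos 40 'c': at 5  emit P0@[36:40],P2@[37:40]
pos 41 'b': at 1 (fail-walked)
pos 42 'b': at 1 (fail-walked)
pos 43 'c': at 0 (fail-walked)
pos 44 'c': at 0
pos 45 'a': at 0
pos 46 'd': at 6
pos 47 'c': at 7
pos 48 'c': at 8  emit P1@[46:48]
pos 49 'a': at 0 (fail-walked)
pos 50 'c': at 0
pos 51 'd': at 6
pos 52 'c': at 7
pos 53 'c': at 8  emit P1@[51:53]
pos 54 'b': at 1 (fail-walked)
pos 55 'b': at 1 (fail-walked)
pos 56 'd': at 2
pos 57 'b': at 3
pos 58 'd': at 4
pos 59 'c': at 5  emit P0@[55:59],P2@[56:59]
pos 60 'd': at 6 (fail-walked)
pos 61 'c': at 7
pos 62 'c': at 8  emit P1@[60:62]
pos 63 'd': at 6 (fail-walked)
pos 64 'b': at 9
pos 65 'd': at 10
pos 66 'c': at 11  emit P2@[63:66]
pos 67 'b': at 1 (fail-walked)
pos 68 'd': at 2
pos 69 'b': at 3
pos 70 'd': at 4
pos 71 'c': at 5  emit P0@[67:71],P2@[68:71]
pos 72 'c': at 8 (fail-walked)  emit P1@[70:72]
pos 73 'b': at 1 (fail-walked)
pos 74 'd': at 2
pos 75 'b': at 3
pos 76 'd': at 4
pos 77 'c': at 5  emit P0@[73:77],P2@[74:77]
pos 78 'b': at 1 (fail-walked)
pos 79 'b': at 1 (fail-walked)

Result: [[5,0],[5,2],[6,1],[13,0],[13,2],[17,2],[28,2],[34,0],[34,2],[40,0],[40,2],[48,1],[53,1],[59,0],[59,2],[62,1],[66,2],[71,0],[71,2],[72,1],[77,0],[77,2]]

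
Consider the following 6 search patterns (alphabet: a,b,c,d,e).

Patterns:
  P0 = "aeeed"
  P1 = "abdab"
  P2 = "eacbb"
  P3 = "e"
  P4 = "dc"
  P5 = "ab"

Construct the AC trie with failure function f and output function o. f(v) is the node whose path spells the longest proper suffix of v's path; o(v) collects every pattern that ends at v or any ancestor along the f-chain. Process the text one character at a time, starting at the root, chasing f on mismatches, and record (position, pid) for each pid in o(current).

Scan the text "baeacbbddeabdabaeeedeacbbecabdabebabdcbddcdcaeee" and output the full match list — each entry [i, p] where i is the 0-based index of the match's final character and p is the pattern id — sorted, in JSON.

Build automaton:
Trie (insert patterns):
  n0 'ε': a→1 d→15 e→10
  n1 'a': b→6 e→2
  n2 'ae': e→3
  n3 'aee': e→4
  n4 'aeee': d→5
  n5 'aeeed': ·  [P0 ends]
  n6 'ab': d→7  [P5 ends]
  n7 'abd': a→8
  n8 'abda': b→9
  n9 'abdab': ·  [P1 ends]
  n10 'e': a→11  [P3 ends]
  n11 'ea': c→12
  n12 'eac': b→13
  n13 'eacb': b→14
  n14 'eacbb': ·  [P2 ends]
  n15 'd': c→16
  n16 'dc': ·  [P4 ends]

BFS fail/out derivation:
  n1('a'): parent n0 fail=0; on 'a' 0 → fail=0;  out ∅∪∅=∅
  n10('e'): parent n0 fail=0; on 'e' 0 → fail=0;  out {3}∪∅={3}
  n15('d'): parent n0 fail=0; on 'd' 0 → fail=0;  out ∅∪∅=∅
  n2('ae'): parent n1 fail=0; on 'e' 0 → fail=10;  out ∅∪{3}={3}
  n6('ab'): parent n1 fail=0; on 'b' 0 → fail=0;  out {5}∪∅={5}
  n11('ea'): parent n10 fail=0; on 'a' 0 → fail=1;  out ∅∪∅=∅
  n16('dc'): parent n15 fail=0; on 'c' 0 → fail=0;  out {4}∪∅={4}
  n3('aee'): parent n2 fail=10; on 'e' 10→0 → fail=10;  out ∅∪{3}={3}
  n7('abd'): parent n6 fail=0; on 'd' 0 → fail=15;  out ∅∪∅=∅
  n12('eac'): parent n11 fail=1; on 'c' 1→0 → fail=0;  out ∅∪∅=∅
  n4('aeee'): parent n3 fail=10; on 'e' 10→0 → fail=10;  out ∅∪{3}={3}
  n8('abda'): parent n7 fail=15; on 'a' 15→0 → fail=1;  out ∅∪∅=∅
  n13('eacb'): parent n12 fail=0; on 'b' 0 → fail=0;  out ∅∪∅=∅
  n5('aeeed'): parent n4 fail=10; on 'd' 10→0 → fail=15;  out {0}∪∅={0}
  n9('abdab'): parent n8 fail=1; on 'b' 1 → fail=6;  out {1}∪{5}={1,5}
  n14('eacbb'): parent n13 fail=0; on 'b' 0 → fail=0;  out {2}∪∅={2}

Run:
pos 0 'b': at 0
pos 1 'a': at 1
pos 2 'e': at 2  emit P3@[2:2]
pos 3 'a': at 11 (via fail)
pos 4 'c': at 12
pos 5 'b': at 13
pos 6 'b': at 14  emit P2@[2:6]
pos 7 'd': at 15 (via fail)
pos 8 'd': at 15 (via fail)
pos 9 'e': at 10 (via fail)  emit P3@[9:9]
pos 10 'a': at 11
pos 11 'b': at 6 (via fail)  emit P5@[10:11]
pos 12 'd': at 7
pos 13 'a': at 8
pos 14 'b': at 9  emit P1@[10:14],P5@[13:14]
pos 15 'a': at 1 (via fail)
pos 16 'e': at 2  emit P3@[16:16]
pos 17 'e': at 3  emit P3@[17:17]
pos 18 'e': at 4  emit P3@[18:18]
pos 19 'd': at 5  emit P0@[15:19]
pos 20 'e': at 10 (via fail)  emit P3@[20:20]
pos 21 'a': at 11
pos 22 'c': at 12
pos 23 'b': at 13
pos 24 'b': at 14  emit P2@[20:24]
pos 25 'e': at 10 (via fail)  emit P3@[25:25]
pos 26 'c': at 0 (via fail)
pos 27 'a': at 1
pos 28 'b': at 6  emit P5@[27:28]
pos 29 'd': at 7
pos 30 'a': at 8
pos 31 'b': at 9  emit P1@[27:31],P5@[30:31]
pos 32 'e': at 10 (via fail)  emit P3@[32:32]
pos 33 'b': at 0 (via fail)
pos 34 'a': at 1
pos 35 'b': at 6  emit P5@[34:35]
pos 36 'd': at 7
pos 37 'c': at 16 (via fail)  emit P4@[36:37]
pos 38 'b': at 0 (via fail)
pos 39 'd': at 15
pos 40 'd': at 15 (via fail)
pos 41 'c': at 16  emit P4@[40:41]
pos 42 'd': at 15 (via fail)
pos 43 'c': at 16  emit P4@[42:43]
pos 44 'a': at 1 (via fail)
pos 45 'e': at 2  emit P3@[45:45]
pos 46 'e': at 3  emit P3@[46:46]
pos 47 'e': at 4  emit P3@[47:47]

All matches (sorted): [[2,3],[6,2],[9,3],[11,5],[14,1],[14,5],[16,3],[17,3],[18,3],[19,0],[20,3],[24,2],[25,3],[28,5],[31,1],[31,5],[32,3],[35,5],[37,4],[41,4],[43,4],[45,3],[46,3],[47,3]]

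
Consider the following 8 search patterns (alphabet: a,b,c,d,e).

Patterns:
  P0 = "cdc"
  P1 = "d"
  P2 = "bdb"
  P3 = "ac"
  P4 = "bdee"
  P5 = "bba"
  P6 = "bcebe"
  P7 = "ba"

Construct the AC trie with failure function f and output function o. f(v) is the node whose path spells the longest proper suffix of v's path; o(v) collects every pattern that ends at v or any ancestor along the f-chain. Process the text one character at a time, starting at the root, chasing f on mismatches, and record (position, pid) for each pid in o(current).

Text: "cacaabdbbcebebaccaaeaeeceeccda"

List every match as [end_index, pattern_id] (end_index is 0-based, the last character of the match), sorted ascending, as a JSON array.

Build automaton:
Trie (insert patterns):
  0='ε' goto a→8 b→5 c→1 d→4
  1='c' goto d→2
  2='cd' goto c→3
  3='cdc' goto ·  ←P0
  4='d' goto ·  ←P1
  5='b' goto a→18 b→12 c→14 d→6
  6='bd' goto b→7 e→10
  7='bdb' goto ·  ←P2
  8='a' goto c→9
  9='ac' goto ·  ←P3
  10='bde' goto e→11
  11='bdee' goto ·  ←P4
  12='bb' goto a→13
  13='bba' goto ·  ←P5
  14='bc' goto e→15
  15='bce' goto b→16
  16='bceb' goto e→17
  17='bcebe' goto ·  ←P6
  18='ba' goto ·  ←P7

Failure links (BFS by depth):
  n1('c'): parent n0 fail=0; on 'c' 0 → fail=0;  out ∅∪∅=∅
  n4('d'): parent n0 fail=0; on 'd' 0 → fail=0;  out {1}∪∅={1}
  n5('b'): parent n0 fail=0; on 'b' 0 → fail=0;  out ∅∪∅=∅
  n8('a'): parent n0 fail=0; on 'a' 0 → fail=0;  out ∅∪∅=∅
  n2('cd'): parent n1 fail=0; on 'd' 0 → fail=4;  out ∅∪{1}={1}
  n6('bd'): parent n5 fail=0; on 'd' 0 → fail=4;  out ∅∪{1}={1}
  n9('ac'): parent n8 fail=0; on 'c' 0 → fail=1;  out {3}∪∅={3}
  n12('bb'): parent n5 fail=0; on 'b' 0 → fail=5;  out ∅∪∅=∅
  n14('bc'): parent n5 fail=0; on 'c' 0 → fail=1;  out ∅∪∅=∅
  n18('ba'): parent n5 fail=0; on 'a' 0 → fail=8;  out {7}∪∅={7}
  n3('cdc'): parent n2 fail=4; on 'c' 4→0 → fail=1;  out {0}∪∅={0}
  n7('bdb'): parent n6 fail=4; on 'b' 4→0 → fail=5;  out {2}∪∅={2}
  n10('bde'): parent n6 fail=4; on 'e' 4→0 → fail=0;  out ∅∪∅=∅
  n13('bba'): parent n12 fail=5; on 'a' 5 → fail=18;  out {5}∪{7}={5,7}
  n15('bce'): parent n14 fail=1; on 'e' 1→0 → fail=0;  out ∅∪∅=∅
  n11('bdee'): parent n10 fail=0; on 'e' 0 → fail=0;  out {4}∪∅={4}
  n16('bceb'): parent n15 fail=0; on 'b' 0 → fail=5;  out ∅∪∅=∅
  n17('bcebe'): parent n16 fail=5; on 'e' 5→0 → fail=0;  out {6}∪∅={6}

Run:
[0] read 'c'  n0⇒n1
[1] read 'a'  n1⇒n8 (fail-walked)
[2] read 'c'  n8⇒n9  emit P3@[1:2]
[3] read 'a'  n9⇒n8 (fail-walked)
[4] read 'a'  n8⇒n8 (fail-walked)
[5] read 'b'  n8⇒n5 (fail-walked)
[6] read 'd'  n5⇒n6  emit P1@[6:6]
[7] read 'b'  n6⇒n7  emit P2@[5:7]
[8] read 'b'  n7⇒n12 (fail-walked)
[9] read 'c'  n12⇒n14 (fail-walked)
[10] read 'e'  n14⇒n15
[11] read 'b'  n15⇒n16
[12] read 'e'  n16⇒n17  emit P6@[8:12]
[13] read 'b'  n17⇒n5 (fail-walked)
[14] read 'a'  n5⇒n18  emit P7@[13:14]
[15] read 'c'  n18⇒n9 (fail-walked)  emit P3@[14:15]
[16] read 'c'  n9⇒n1 (fail-walked)
[17] read 'a'  n1⇒n8 (fail-walked)
[18] read 'a'  n8⇒n8 (fail-walked)
[19] read 'e'  n8⇒n0 (fail-walked)
[20] read 'a'  n0⇒n8
[21] read 'e'  n8⇒n0 (fail-walked)
[22] read 'e'  n0⇒n0
[23] read 'c'  n0⇒n1
[24] read 'e'  n1⇒n0 (fail-walked)
[25] read 'e'  n0⇒n0
[26] read 'c'  n0⇒n1
[27] read 'c'  n1⇒n1 (fail-walked)
[28] read 'd'  n1⇒n2  emit P1@[28:28]
[29] read 'a'  n2⇒n8 (fail-walked)

Result: [[2,3],[6,1],[7,2],[12,6],[14,7],[15,3],[28,1]]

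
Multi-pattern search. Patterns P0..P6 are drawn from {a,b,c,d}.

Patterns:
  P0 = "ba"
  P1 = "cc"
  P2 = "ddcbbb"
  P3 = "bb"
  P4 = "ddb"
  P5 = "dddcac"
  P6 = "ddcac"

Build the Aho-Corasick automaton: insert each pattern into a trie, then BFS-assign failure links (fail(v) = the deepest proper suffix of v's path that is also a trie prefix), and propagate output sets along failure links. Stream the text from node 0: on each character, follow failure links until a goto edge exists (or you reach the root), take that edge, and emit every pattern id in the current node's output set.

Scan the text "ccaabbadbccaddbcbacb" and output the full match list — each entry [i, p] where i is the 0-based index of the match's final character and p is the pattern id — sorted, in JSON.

Construct AC machine:
Trie nodes:
  0='ε' goto b→1 c→3 d→5
  1='b' goto a→2 b→11
  2='ba' goto ·  [P0 ends]
  3='c' goto c→4
  4='cc' goto ·  [P1 ends]
  5='d' goto d→6
  6='dd' goto b→12 c→7 d→13
  7='ddc' goto a→17 b→8
  8='ddcb' goto b→9
  9='ddcbb' goto b→10
  10='ddcbbb' goto ·  [P2 ends]
  11='bb' goto ·  [P3 ends]
  12='ddb' goto ·  [P4 ends]
  13='ddd' goto c→14
  14='dddc' goto a→15
  15='dddca' goto c→16
  16='dddcac' goto ·  [P5 ends]
  17='ddca' goto c→18
  18='ddcac' goto ·  [P6 ends]

BFS fail/out derivation:
  fail(1) 'b': from fail(0)=0 chase 'b': 0 ⇒ 0;  out=∅∪out(0)=∅
  fail(3) 'c': from fail(0)=0 chase 'c': 0 ⇒ 0;  out=∅∪out(0)=∅
  fail(5) 'd': from fail(0)=0 chase 'd': 0 ⇒ 0;  out=∅∪out(0)=∅
  fail(2) 'ba': from fail(1)=0 chase 'a': 0 ⇒ 0;  out={0}∪out(0)={0}
  fail(4) 'cc': from fail(3)=0 chase 'c': 0 ⇒ 3;  out={1}∪out(3)={1}
  fail(6) 'dd': from fail(5)=0 chase 'd': 0 ⇒ 5;  out=∅∪out(5)=∅
  fail(11) 'bb': from fail(1)=0 chase 'b': 0 ⇒ 1;  out={3}∪out(1)={3}
  fail(7) 'ddc': from fail(6)=5 chase 'c': 5→0 ⇒ 3;  out=∅∪out(3)=∅
  fail(12) 'ddb': from fail(6)=5 chase 'b': 5→0 ⇒ 1;  out={4}∪out(1)={4}
  fail(13) 'ddd': from fail(6)=5 chase 'd': 5 ⇒ 6;  out=∅∪out(6)=∅
  fail(8) 'ddcb': from fail(7)=3 chase 'b': 3→0 ⇒ 1;  out=∅∪out(1)=∅
  fail(14) 'dddc': from fail(13)=6 chase 'c': 6 ⇒ 7;  out=∅∪out(7)=∅
  fail(17) 'ddca': from fail(7)=3 chase 'a': 3→0 ⇒ 0;  out=∅∪out(0)=∅
  fail(9) 'ddcbb': from fail(8)=1 chase 'b': 1 ⇒ 11;  out=∅∪out(11)={3}
  fail(15) 'dddca': from fail(14)=7 chase 'a': 7 ⇒ 17;  out=∅∪out(17)=∅
  fail(18) 'ddcac': from fail(17)=0 chase 'c': 0 ⇒ 3;  out={6}∪out(3)={6}
  fail(10) 'ddcbbb': from fail(9)=11 chase 'b': 11→1 ⇒ 11;  out={2}∪out(11)={2,3}
  fail(16) 'dddcac': from fail(15)=17 chase 'c': 17 ⇒ 18;  out={5}∪out(18)={5,6}

Scan:
[0] read 'c'  n0⇒n3
[1] read 'c'  n3⇒n4  emit P1@[0:1]
[2] read 'a'  n4⇒n0 ·f
[3] read 'a'  n0⇒n0
[4] read 'b'  n0⇒n1
[5] read 'b'  n1⇒n11  emit P3@[4:5]
[6] read 'a'  n11⇒n2 ·f  emit P0@[5:6]
[7] read 'd'  n2⇒n5 ·f
[8] read 'b'  n5⇒n1 ·f
[9] read 'c'  n1⇒n3 ·f
[10] read 'c'  n3⇒n4  emit P1@[9:10]
[11] read 'a'  n4⇒n0 ·f
[12] read 'd'  n0⇒n5
[13] read 'd'  n5⇒n6
[14] read 'b'  n6⇒n12  emit P4@[12:14]
[15] read 'c'  n12⇒n3 ·f
[16] read 'b'  n3⇒n1 ·f
[17] read 'a'  n1⇒n2  emit P0@[16:17]
[18] read 'c'  n2⇒n3 ·f
[19] read 'b'  n3⇒n1 ·f

Matches: [[1,1],[5,3],[6,0],[10,1],[14,4],[17,0]]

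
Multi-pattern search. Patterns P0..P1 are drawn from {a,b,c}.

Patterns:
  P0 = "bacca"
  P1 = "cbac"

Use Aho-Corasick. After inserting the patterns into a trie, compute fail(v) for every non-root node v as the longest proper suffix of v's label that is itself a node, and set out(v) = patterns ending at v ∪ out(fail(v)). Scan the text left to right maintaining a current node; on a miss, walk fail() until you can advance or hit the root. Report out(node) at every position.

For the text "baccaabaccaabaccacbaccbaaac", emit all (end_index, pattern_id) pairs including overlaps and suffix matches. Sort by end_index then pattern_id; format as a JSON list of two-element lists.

Construct AC machine:
Trie (insert patterns):
  0='ε' goto b→1 c→6
  1='b' goto a→2
  2='ba' goto c→3
  3='bac' goto c→4
  4='bacc' goto a→5
  5='bacca' goto ·  [P0 ends]
  6='c' goto b→7
  7='cb' goto a→8
  8='cba' goto c→9
  9='cbac' goto ·  [P1 ends]

BFS fail/out derivation:
  n1('b'): parent n0 fail=0; on 'b' 0 → fail=0;  out ∅∪∅=∅
  n6('c'): parent n0 fail=0; on 'c' 0 → fail=0;  out ∅∪∅=∅
  n2('ba'): parent n1 fail=0; on 'a' 0 → fail=0;  out ∅∪∅=∅
  n7('cb'): parent n6 fail=0; on 'b' 0 → fail=1;  out ∅∪∅=∅
  n3('bac'): parent n2 fail=0; on 'c' 0 → fail=6;  out ∅∪∅=∅
  n8('cba'): parent n7 fail=1; on 'a' 1 → fail=2;  out ∅∪∅=∅
  n4('bacc'): parent n3 fail=6; on 'c' 6→0 → fail=6;  out ∅∪∅=∅
  n9('cbac'): parent n8 fail=2; on 'c' 2 → fail=3;  out {1}∪∅={1}
  n5('bacca'): parent n4 fail=6; on 'a' 6→0 → fail=0;  out {0}∪∅={0}

Run:
[0] read 'b'  n0⇒n1
[1] read 'a'  n1⇒n2
[2] read 'c'  n2⇒n3
[3] read 'c'  n3⇒n4
[4] read 'a'  n4⇒n5  → match P0@[0:4]
[5] read 'a'  n5⇒n0 (fail-walked)
[6] read 'b'  n0⇒n1
[7] read 'a'  n1⇒n2
[8] read 'c'  n2⇒n3
[9] read 'c'  n3⇒n4
[10] read 'a'  n4⇒n5  → match P0@[6:10]
[11] read 'a'  n5⇒n0 (fail-walked)
[12] read 'b'  n0⇒n1
[13] read 'a'  n1⇒n2
[14] read 'c'  n2⇒n3
[15] read 'c'  n3⇒n4
[16] read 'a'  n4⇒n5  → match P0@[12:16]
[17] read 'c'  n5⇒n6 (fail-walked)
[18] read 'b'  n6⇒n7
[19] read 'a'  n7⇒n8
[20] read 'c'  n8⇒n9  → match P1@[17:20]
[21] read 'c'  n9⇒n4 (fail-walked)
[22] read 'b'  n4⇒n7 (fail-walked)
[23] read 'a'  n7⇒n8
[24] read 'a'  n8⇒n0 (fail-walked)
[25] read 'a'  n0⇒n0
[26] read 'c'  n0⇒n6

Matches: [[4,0],[10,0],[16,0],[20,1]]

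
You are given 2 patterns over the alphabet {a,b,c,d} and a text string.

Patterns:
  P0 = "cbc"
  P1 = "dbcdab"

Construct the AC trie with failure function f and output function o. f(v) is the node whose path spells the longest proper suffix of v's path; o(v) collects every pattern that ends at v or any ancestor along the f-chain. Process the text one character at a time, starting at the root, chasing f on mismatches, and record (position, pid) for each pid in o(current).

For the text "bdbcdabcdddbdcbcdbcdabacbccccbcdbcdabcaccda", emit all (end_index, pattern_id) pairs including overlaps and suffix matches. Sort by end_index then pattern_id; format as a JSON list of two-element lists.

Build:
Trie nodes:
  0='ε' goto c→1 d→4
  1='c' goto b→2
  2='cb' goto c→3
  3='cbc' goto ·  ←P0
  4='d' goto b→5
  5='db' goto c→6
  6='dbc' goto d→7
  7='dbcd' goto a→8
  8='dbcda' goto b→9
  9='dbcdab' goto ·  ←P1

Failure links (BFS by depth):
  n1('c'): parent n0 fail=0; on 'c' 0 → fail=0;  out ∅∪∅=∅
  n4('d'): parent n0 fail=0; on 'd' 0 → fail=0;  out ∅∪∅=∅
  n2('cb'): parent n1 fail=0; on 'b' 0 → fail=0;  out ∅∪∅=∅
  n5('db'): parent n4 fail=0; on 'b' 0 → fail=0;  out ∅∪∅=∅
  n3('cbc'): parent n2 fail=0; on 'c' 0 → fail=1;  out {0}∪∅={0}
  n6('dbc'): parent n5 fail=0; on 'c' 0 → fail=1;  out ∅∪∅=∅
  n7('dbcd'): parent n6 fail=1; on 'd' 1→0 → fail=4;  out ∅∪∅=∅
  n8('dbcda'): parent n7 fail=4; on 'a' 4→0 → fail=0;  out ∅∪∅=∅
  n9('dbcdab'): parent n8 fail=0; on 'b' 0 → fail=0;  out {1}∪∅={1}

Run:
[0] read 'b'  n0⇒n0
[1] read 'd'  n0⇒n4
[2] read 'b'  n4⇒n5
[3] read 'c'  n5⇒n6
[4] read 'd'  n6⇒n7
[5] read 'a'  n7⇒n8
[6] read 'b'  n8⇒n9  → match P1@[1:6]
[7] read 'c'  n9⇒n1 ·f
[8] read 'd'  n1⇒n4 ·f
[9] read 'd'  n4⇒n4 ·f
[10] read 'd'  n4⇒n4 ·f
[11] read 'b'  n4⇒n5
[12] read 'd'  n5⇒n4 ·f
[13] read 'c'  n4⇒n1 ·f
[14] read 'b'  n1⇒n2
[15] read 'c'  n2⇒n3  → match P0@[13:15]
[16] read 'd'  n3⇒n4 ·f
[17] read 'b'  n4⇒n5
[18] read 'c'  n5⇒n6
[19] read 'd'  n6⇒n7
[20] read 'a'  n7⇒n8
[21] read 'b'  n8⇒n9  → match P1@[16:21]
[22] read 'a'  n9⇒n0 ·f
[23] read 'c'  n0⇒n1
[24] read 'b'  n1⇒n2
[25] read 'c'  n2⇒n3  → match P0@[23:25]
[26] read 'c'  n3⇒n1 ·f
[27] read 'c'  n1⇒n1 ·f
[28] read 'c'  n1⇒n1 ·f
[29] read 'b'  n1⇒n2
[30] read 'c'  n2⇒n3  → match P0@[28:30]
[31] read 'd'  n3⇒n4 ·f
[32] read 'b'  n4⇒n5
[33] read 'c'  n5⇒n6
[34] read 'd'  n6⇒n7
[35] read 'a'  n7⇒n8
[36] read 'b'  n8⇒n9  → match P1@[31:36]
[37] read 'c'  n9⇒n1 ·f
[38] read 'a'  n1⇒n0 ·f
[39] read 'c'  n0⇒n1
[40] read 'c'  n1⇒n1 ·f
[41] read 'd'  n1⇒n4 ·f
[42] read 'a'  n4⇒n0 ·f

Result: [[6,1],[15,0],[21,1],[25,0],[30,0],[36,1]]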